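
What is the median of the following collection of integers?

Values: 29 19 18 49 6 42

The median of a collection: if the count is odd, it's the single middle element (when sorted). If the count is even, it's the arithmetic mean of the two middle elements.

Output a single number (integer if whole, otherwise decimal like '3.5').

Answer: 24

Derivation:
Step 1: insert 29 -> lo=[29] (size 1, max 29) hi=[] (size 0) -> median=29
Step 2: insert 19 -> lo=[19] (size 1, max 19) hi=[29] (size 1, min 29) -> median=24
Step 3: insert 18 -> lo=[18, 19] (size 2, max 19) hi=[29] (size 1, min 29) -> median=19
Step 4: insert 49 -> lo=[18, 19] (size 2, max 19) hi=[29, 49] (size 2, min 29) -> median=24
Step 5: insert 6 -> lo=[6, 18, 19] (size 3, max 19) hi=[29, 49] (size 2, min 29) -> median=19
Step 6: insert 42 -> lo=[6, 18, 19] (size 3, max 19) hi=[29, 42, 49] (size 3, min 29) -> median=24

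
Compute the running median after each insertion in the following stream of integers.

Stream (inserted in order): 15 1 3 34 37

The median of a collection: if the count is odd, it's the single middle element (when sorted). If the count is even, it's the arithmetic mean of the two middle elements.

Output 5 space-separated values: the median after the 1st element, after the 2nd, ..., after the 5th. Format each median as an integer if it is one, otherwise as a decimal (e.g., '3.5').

Answer: 15 8 3 9 15

Derivation:
Step 1: insert 15 -> lo=[15] (size 1, max 15) hi=[] (size 0) -> median=15
Step 2: insert 1 -> lo=[1] (size 1, max 1) hi=[15] (size 1, min 15) -> median=8
Step 3: insert 3 -> lo=[1, 3] (size 2, max 3) hi=[15] (size 1, min 15) -> median=3
Step 4: insert 34 -> lo=[1, 3] (size 2, max 3) hi=[15, 34] (size 2, min 15) -> median=9
Step 5: insert 37 -> lo=[1, 3, 15] (size 3, max 15) hi=[34, 37] (size 2, min 34) -> median=15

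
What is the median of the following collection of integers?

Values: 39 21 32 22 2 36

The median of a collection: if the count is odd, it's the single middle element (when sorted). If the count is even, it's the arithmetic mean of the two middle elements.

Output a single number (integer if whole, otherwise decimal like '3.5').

Answer: 27

Derivation:
Step 1: insert 39 -> lo=[39] (size 1, max 39) hi=[] (size 0) -> median=39
Step 2: insert 21 -> lo=[21] (size 1, max 21) hi=[39] (size 1, min 39) -> median=30
Step 3: insert 32 -> lo=[21, 32] (size 2, max 32) hi=[39] (size 1, min 39) -> median=32
Step 4: insert 22 -> lo=[21, 22] (size 2, max 22) hi=[32, 39] (size 2, min 32) -> median=27
Step 5: insert 2 -> lo=[2, 21, 22] (size 3, max 22) hi=[32, 39] (size 2, min 32) -> median=22
Step 6: insert 36 -> lo=[2, 21, 22] (size 3, max 22) hi=[32, 36, 39] (size 3, min 32) -> median=27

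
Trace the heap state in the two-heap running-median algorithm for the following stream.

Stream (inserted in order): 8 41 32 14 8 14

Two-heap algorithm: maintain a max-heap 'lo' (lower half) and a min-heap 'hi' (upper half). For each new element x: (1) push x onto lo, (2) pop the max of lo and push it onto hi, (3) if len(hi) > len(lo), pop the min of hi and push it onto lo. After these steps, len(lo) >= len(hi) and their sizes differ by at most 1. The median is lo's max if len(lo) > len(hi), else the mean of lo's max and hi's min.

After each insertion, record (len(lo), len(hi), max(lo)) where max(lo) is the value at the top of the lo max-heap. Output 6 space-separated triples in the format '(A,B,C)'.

Step 1: insert 8 -> lo=[8] hi=[] -> (len(lo)=1, len(hi)=0, max(lo)=8)
Step 2: insert 41 -> lo=[8] hi=[41] -> (len(lo)=1, len(hi)=1, max(lo)=8)
Step 3: insert 32 -> lo=[8, 32] hi=[41] -> (len(lo)=2, len(hi)=1, max(lo)=32)
Step 4: insert 14 -> lo=[8, 14] hi=[32, 41] -> (len(lo)=2, len(hi)=2, max(lo)=14)
Step 5: insert 8 -> lo=[8, 8, 14] hi=[32, 41] -> (len(lo)=3, len(hi)=2, max(lo)=14)
Step 6: insert 14 -> lo=[8, 8, 14] hi=[14, 32, 41] -> (len(lo)=3, len(hi)=3, max(lo)=14)

Answer: (1,0,8) (1,1,8) (2,1,32) (2,2,14) (3,2,14) (3,3,14)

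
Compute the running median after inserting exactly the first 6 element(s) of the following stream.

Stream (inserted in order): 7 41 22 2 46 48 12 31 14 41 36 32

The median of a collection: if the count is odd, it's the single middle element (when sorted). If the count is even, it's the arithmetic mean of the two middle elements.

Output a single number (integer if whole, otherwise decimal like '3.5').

Answer: 31.5

Derivation:
Step 1: insert 7 -> lo=[7] (size 1, max 7) hi=[] (size 0) -> median=7
Step 2: insert 41 -> lo=[7] (size 1, max 7) hi=[41] (size 1, min 41) -> median=24
Step 3: insert 22 -> lo=[7, 22] (size 2, max 22) hi=[41] (size 1, min 41) -> median=22
Step 4: insert 2 -> lo=[2, 7] (size 2, max 7) hi=[22, 41] (size 2, min 22) -> median=14.5
Step 5: insert 46 -> lo=[2, 7, 22] (size 3, max 22) hi=[41, 46] (size 2, min 41) -> median=22
Step 6: insert 48 -> lo=[2, 7, 22] (size 3, max 22) hi=[41, 46, 48] (size 3, min 41) -> median=31.5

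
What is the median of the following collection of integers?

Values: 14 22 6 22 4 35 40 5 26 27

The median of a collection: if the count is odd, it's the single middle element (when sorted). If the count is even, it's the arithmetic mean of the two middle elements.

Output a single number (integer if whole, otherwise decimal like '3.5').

Answer: 22

Derivation:
Step 1: insert 14 -> lo=[14] (size 1, max 14) hi=[] (size 0) -> median=14
Step 2: insert 22 -> lo=[14] (size 1, max 14) hi=[22] (size 1, min 22) -> median=18
Step 3: insert 6 -> lo=[6, 14] (size 2, max 14) hi=[22] (size 1, min 22) -> median=14
Step 4: insert 22 -> lo=[6, 14] (size 2, max 14) hi=[22, 22] (size 2, min 22) -> median=18
Step 5: insert 4 -> lo=[4, 6, 14] (size 3, max 14) hi=[22, 22] (size 2, min 22) -> median=14
Step 6: insert 35 -> lo=[4, 6, 14] (size 3, max 14) hi=[22, 22, 35] (size 3, min 22) -> median=18
Step 7: insert 40 -> lo=[4, 6, 14, 22] (size 4, max 22) hi=[22, 35, 40] (size 3, min 22) -> median=22
Step 8: insert 5 -> lo=[4, 5, 6, 14] (size 4, max 14) hi=[22, 22, 35, 40] (size 4, min 22) -> median=18
Step 9: insert 26 -> lo=[4, 5, 6, 14, 22] (size 5, max 22) hi=[22, 26, 35, 40] (size 4, min 22) -> median=22
Step 10: insert 27 -> lo=[4, 5, 6, 14, 22] (size 5, max 22) hi=[22, 26, 27, 35, 40] (size 5, min 22) -> median=22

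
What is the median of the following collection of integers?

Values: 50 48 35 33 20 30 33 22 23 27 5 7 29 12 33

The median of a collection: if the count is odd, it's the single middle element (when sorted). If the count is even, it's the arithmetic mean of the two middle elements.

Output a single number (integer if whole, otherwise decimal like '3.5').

Answer: 29

Derivation:
Step 1: insert 50 -> lo=[50] (size 1, max 50) hi=[] (size 0) -> median=50
Step 2: insert 48 -> lo=[48] (size 1, max 48) hi=[50] (size 1, min 50) -> median=49
Step 3: insert 35 -> lo=[35, 48] (size 2, max 48) hi=[50] (size 1, min 50) -> median=48
Step 4: insert 33 -> lo=[33, 35] (size 2, max 35) hi=[48, 50] (size 2, min 48) -> median=41.5
Step 5: insert 20 -> lo=[20, 33, 35] (size 3, max 35) hi=[48, 50] (size 2, min 48) -> median=35
Step 6: insert 30 -> lo=[20, 30, 33] (size 3, max 33) hi=[35, 48, 50] (size 3, min 35) -> median=34
Step 7: insert 33 -> lo=[20, 30, 33, 33] (size 4, max 33) hi=[35, 48, 50] (size 3, min 35) -> median=33
Step 8: insert 22 -> lo=[20, 22, 30, 33] (size 4, max 33) hi=[33, 35, 48, 50] (size 4, min 33) -> median=33
Step 9: insert 23 -> lo=[20, 22, 23, 30, 33] (size 5, max 33) hi=[33, 35, 48, 50] (size 4, min 33) -> median=33
Step 10: insert 27 -> lo=[20, 22, 23, 27, 30] (size 5, max 30) hi=[33, 33, 35, 48, 50] (size 5, min 33) -> median=31.5
Step 11: insert 5 -> lo=[5, 20, 22, 23, 27, 30] (size 6, max 30) hi=[33, 33, 35, 48, 50] (size 5, min 33) -> median=30
Step 12: insert 7 -> lo=[5, 7, 20, 22, 23, 27] (size 6, max 27) hi=[30, 33, 33, 35, 48, 50] (size 6, min 30) -> median=28.5
Step 13: insert 29 -> lo=[5, 7, 20, 22, 23, 27, 29] (size 7, max 29) hi=[30, 33, 33, 35, 48, 50] (size 6, min 30) -> median=29
Step 14: insert 12 -> lo=[5, 7, 12, 20, 22, 23, 27] (size 7, max 27) hi=[29, 30, 33, 33, 35, 48, 50] (size 7, min 29) -> median=28
Step 15: insert 33 -> lo=[5, 7, 12, 20, 22, 23, 27, 29] (size 8, max 29) hi=[30, 33, 33, 33, 35, 48, 50] (size 7, min 30) -> median=29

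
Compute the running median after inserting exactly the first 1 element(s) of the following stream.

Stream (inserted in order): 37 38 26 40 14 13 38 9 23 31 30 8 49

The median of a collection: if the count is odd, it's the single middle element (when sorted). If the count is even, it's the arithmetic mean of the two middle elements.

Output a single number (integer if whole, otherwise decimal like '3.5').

Answer: 37

Derivation:
Step 1: insert 37 -> lo=[37] (size 1, max 37) hi=[] (size 0) -> median=37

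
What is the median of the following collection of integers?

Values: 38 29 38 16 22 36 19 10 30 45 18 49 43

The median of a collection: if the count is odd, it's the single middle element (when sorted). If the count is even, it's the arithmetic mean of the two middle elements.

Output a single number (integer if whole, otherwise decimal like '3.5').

Answer: 30

Derivation:
Step 1: insert 38 -> lo=[38] (size 1, max 38) hi=[] (size 0) -> median=38
Step 2: insert 29 -> lo=[29] (size 1, max 29) hi=[38] (size 1, min 38) -> median=33.5
Step 3: insert 38 -> lo=[29, 38] (size 2, max 38) hi=[38] (size 1, min 38) -> median=38
Step 4: insert 16 -> lo=[16, 29] (size 2, max 29) hi=[38, 38] (size 2, min 38) -> median=33.5
Step 5: insert 22 -> lo=[16, 22, 29] (size 3, max 29) hi=[38, 38] (size 2, min 38) -> median=29
Step 6: insert 36 -> lo=[16, 22, 29] (size 3, max 29) hi=[36, 38, 38] (size 3, min 36) -> median=32.5
Step 7: insert 19 -> lo=[16, 19, 22, 29] (size 4, max 29) hi=[36, 38, 38] (size 3, min 36) -> median=29
Step 8: insert 10 -> lo=[10, 16, 19, 22] (size 4, max 22) hi=[29, 36, 38, 38] (size 4, min 29) -> median=25.5
Step 9: insert 30 -> lo=[10, 16, 19, 22, 29] (size 5, max 29) hi=[30, 36, 38, 38] (size 4, min 30) -> median=29
Step 10: insert 45 -> lo=[10, 16, 19, 22, 29] (size 5, max 29) hi=[30, 36, 38, 38, 45] (size 5, min 30) -> median=29.5
Step 11: insert 18 -> lo=[10, 16, 18, 19, 22, 29] (size 6, max 29) hi=[30, 36, 38, 38, 45] (size 5, min 30) -> median=29
Step 12: insert 49 -> lo=[10, 16, 18, 19, 22, 29] (size 6, max 29) hi=[30, 36, 38, 38, 45, 49] (size 6, min 30) -> median=29.5
Step 13: insert 43 -> lo=[10, 16, 18, 19, 22, 29, 30] (size 7, max 30) hi=[36, 38, 38, 43, 45, 49] (size 6, min 36) -> median=30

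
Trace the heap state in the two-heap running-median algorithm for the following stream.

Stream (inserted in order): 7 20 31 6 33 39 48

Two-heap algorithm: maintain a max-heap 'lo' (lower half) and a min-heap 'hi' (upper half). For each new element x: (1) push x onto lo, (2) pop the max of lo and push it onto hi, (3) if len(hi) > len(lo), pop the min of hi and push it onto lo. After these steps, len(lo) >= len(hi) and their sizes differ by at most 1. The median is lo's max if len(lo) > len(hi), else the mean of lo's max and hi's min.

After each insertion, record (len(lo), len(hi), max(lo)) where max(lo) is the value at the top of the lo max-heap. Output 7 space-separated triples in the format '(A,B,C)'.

Step 1: insert 7 -> lo=[7] hi=[] -> (len(lo)=1, len(hi)=0, max(lo)=7)
Step 2: insert 20 -> lo=[7] hi=[20] -> (len(lo)=1, len(hi)=1, max(lo)=7)
Step 3: insert 31 -> lo=[7, 20] hi=[31] -> (len(lo)=2, len(hi)=1, max(lo)=20)
Step 4: insert 6 -> lo=[6, 7] hi=[20, 31] -> (len(lo)=2, len(hi)=2, max(lo)=7)
Step 5: insert 33 -> lo=[6, 7, 20] hi=[31, 33] -> (len(lo)=3, len(hi)=2, max(lo)=20)
Step 6: insert 39 -> lo=[6, 7, 20] hi=[31, 33, 39] -> (len(lo)=3, len(hi)=3, max(lo)=20)
Step 7: insert 48 -> lo=[6, 7, 20, 31] hi=[33, 39, 48] -> (len(lo)=4, len(hi)=3, max(lo)=31)

Answer: (1,0,7) (1,1,7) (2,1,20) (2,2,7) (3,2,20) (3,3,20) (4,3,31)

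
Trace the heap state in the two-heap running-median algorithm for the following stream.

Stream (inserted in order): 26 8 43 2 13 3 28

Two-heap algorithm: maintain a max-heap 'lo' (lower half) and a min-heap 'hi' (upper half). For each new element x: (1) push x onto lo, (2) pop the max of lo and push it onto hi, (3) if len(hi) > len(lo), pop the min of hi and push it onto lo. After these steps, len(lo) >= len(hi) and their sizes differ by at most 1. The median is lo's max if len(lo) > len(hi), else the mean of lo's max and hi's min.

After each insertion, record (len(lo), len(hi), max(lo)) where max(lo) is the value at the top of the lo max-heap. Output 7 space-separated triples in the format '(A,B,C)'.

Answer: (1,0,26) (1,1,8) (2,1,26) (2,2,8) (3,2,13) (3,3,8) (4,3,13)

Derivation:
Step 1: insert 26 -> lo=[26] hi=[] -> (len(lo)=1, len(hi)=0, max(lo)=26)
Step 2: insert 8 -> lo=[8] hi=[26] -> (len(lo)=1, len(hi)=1, max(lo)=8)
Step 3: insert 43 -> lo=[8, 26] hi=[43] -> (len(lo)=2, len(hi)=1, max(lo)=26)
Step 4: insert 2 -> lo=[2, 8] hi=[26, 43] -> (len(lo)=2, len(hi)=2, max(lo)=8)
Step 5: insert 13 -> lo=[2, 8, 13] hi=[26, 43] -> (len(lo)=3, len(hi)=2, max(lo)=13)
Step 6: insert 3 -> lo=[2, 3, 8] hi=[13, 26, 43] -> (len(lo)=3, len(hi)=3, max(lo)=8)
Step 7: insert 28 -> lo=[2, 3, 8, 13] hi=[26, 28, 43] -> (len(lo)=4, len(hi)=3, max(lo)=13)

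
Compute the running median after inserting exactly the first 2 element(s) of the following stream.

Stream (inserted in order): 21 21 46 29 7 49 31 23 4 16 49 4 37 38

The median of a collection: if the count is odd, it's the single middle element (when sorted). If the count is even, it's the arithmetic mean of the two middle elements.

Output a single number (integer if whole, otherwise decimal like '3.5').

Answer: 21

Derivation:
Step 1: insert 21 -> lo=[21] (size 1, max 21) hi=[] (size 0) -> median=21
Step 2: insert 21 -> lo=[21] (size 1, max 21) hi=[21] (size 1, min 21) -> median=21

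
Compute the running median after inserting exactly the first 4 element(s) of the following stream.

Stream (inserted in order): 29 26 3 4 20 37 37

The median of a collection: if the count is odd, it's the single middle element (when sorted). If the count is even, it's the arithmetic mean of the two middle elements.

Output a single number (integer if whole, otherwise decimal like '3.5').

Step 1: insert 29 -> lo=[29] (size 1, max 29) hi=[] (size 0) -> median=29
Step 2: insert 26 -> lo=[26] (size 1, max 26) hi=[29] (size 1, min 29) -> median=27.5
Step 3: insert 3 -> lo=[3, 26] (size 2, max 26) hi=[29] (size 1, min 29) -> median=26
Step 4: insert 4 -> lo=[3, 4] (size 2, max 4) hi=[26, 29] (size 2, min 26) -> median=15

Answer: 15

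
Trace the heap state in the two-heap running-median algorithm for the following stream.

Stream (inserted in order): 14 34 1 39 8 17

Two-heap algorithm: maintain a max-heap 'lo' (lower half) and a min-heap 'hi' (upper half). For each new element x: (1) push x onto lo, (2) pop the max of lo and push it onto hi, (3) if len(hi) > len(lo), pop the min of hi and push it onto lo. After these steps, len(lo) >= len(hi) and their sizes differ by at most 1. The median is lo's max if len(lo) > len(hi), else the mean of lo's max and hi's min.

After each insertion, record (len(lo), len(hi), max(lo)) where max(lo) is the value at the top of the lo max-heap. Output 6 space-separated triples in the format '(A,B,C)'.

Answer: (1,0,14) (1,1,14) (2,1,14) (2,2,14) (3,2,14) (3,3,14)

Derivation:
Step 1: insert 14 -> lo=[14] hi=[] -> (len(lo)=1, len(hi)=0, max(lo)=14)
Step 2: insert 34 -> lo=[14] hi=[34] -> (len(lo)=1, len(hi)=1, max(lo)=14)
Step 3: insert 1 -> lo=[1, 14] hi=[34] -> (len(lo)=2, len(hi)=1, max(lo)=14)
Step 4: insert 39 -> lo=[1, 14] hi=[34, 39] -> (len(lo)=2, len(hi)=2, max(lo)=14)
Step 5: insert 8 -> lo=[1, 8, 14] hi=[34, 39] -> (len(lo)=3, len(hi)=2, max(lo)=14)
Step 6: insert 17 -> lo=[1, 8, 14] hi=[17, 34, 39] -> (len(lo)=3, len(hi)=3, max(lo)=14)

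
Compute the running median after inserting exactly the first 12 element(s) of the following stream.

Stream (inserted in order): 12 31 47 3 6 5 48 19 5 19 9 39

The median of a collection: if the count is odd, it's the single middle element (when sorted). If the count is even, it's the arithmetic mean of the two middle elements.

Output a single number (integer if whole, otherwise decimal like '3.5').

Step 1: insert 12 -> lo=[12] (size 1, max 12) hi=[] (size 0) -> median=12
Step 2: insert 31 -> lo=[12] (size 1, max 12) hi=[31] (size 1, min 31) -> median=21.5
Step 3: insert 47 -> lo=[12, 31] (size 2, max 31) hi=[47] (size 1, min 47) -> median=31
Step 4: insert 3 -> lo=[3, 12] (size 2, max 12) hi=[31, 47] (size 2, min 31) -> median=21.5
Step 5: insert 6 -> lo=[3, 6, 12] (size 3, max 12) hi=[31, 47] (size 2, min 31) -> median=12
Step 6: insert 5 -> lo=[3, 5, 6] (size 3, max 6) hi=[12, 31, 47] (size 3, min 12) -> median=9
Step 7: insert 48 -> lo=[3, 5, 6, 12] (size 4, max 12) hi=[31, 47, 48] (size 3, min 31) -> median=12
Step 8: insert 19 -> lo=[3, 5, 6, 12] (size 4, max 12) hi=[19, 31, 47, 48] (size 4, min 19) -> median=15.5
Step 9: insert 5 -> lo=[3, 5, 5, 6, 12] (size 5, max 12) hi=[19, 31, 47, 48] (size 4, min 19) -> median=12
Step 10: insert 19 -> lo=[3, 5, 5, 6, 12] (size 5, max 12) hi=[19, 19, 31, 47, 48] (size 5, min 19) -> median=15.5
Step 11: insert 9 -> lo=[3, 5, 5, 6, 9, 12] (size 6, max 12) hi=[19, 19, 31, 47, 48] (size 5, min 19) -> median=12
Step 12: insert 39 -> lo=[3, 5, 5, 6, 9, 12] (size 6, max 12) hi=[19, 19, 31, 39, 47, 48] (size 6, min 19) -> median=15.5

Answer: 15.5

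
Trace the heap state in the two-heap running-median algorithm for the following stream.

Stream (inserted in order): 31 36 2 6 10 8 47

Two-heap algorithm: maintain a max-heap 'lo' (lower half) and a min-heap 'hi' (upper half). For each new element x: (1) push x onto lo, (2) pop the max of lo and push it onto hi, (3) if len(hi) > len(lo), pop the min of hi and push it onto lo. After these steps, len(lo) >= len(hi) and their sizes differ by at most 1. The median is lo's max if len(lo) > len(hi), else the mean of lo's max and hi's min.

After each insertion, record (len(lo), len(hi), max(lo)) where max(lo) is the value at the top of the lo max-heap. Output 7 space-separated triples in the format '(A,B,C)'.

Step 1: insert 31 -> lo=[31] hi=[] -> (len(lo)=1, len(hi)=0, max(lo)=31)
Step 2: insert 36 -> lo=[31] hi=[36] -> (len(lo)=1, len(hi)=1, max(lo)=31)
Step 3: insert 2 -> lo=[2, 31] hi=[36] -> (len(lo)=2, len(hi)=1, max(lo)=31)
Step 4: insert 6 -> lo=[2, 6] hi=[31, 36] -> (len(lo)=2, len(hi)=2, max(lo)=6)
Step 5: insert 10 -> lo=[2, 6, 10] hi=[31, 36] -> (len(lo)=3, len(hi)=2, max(lo)=10)
Step 6: insert 8 -> lo=[2, 6, 8] hi=[10, 31, 36] -> (len(lo)=3, len(hi)=3, max(lo)=8)
Step 7: insert 47 -> lo=[2, 6, 8, 10] hi=[31, 36, 47] -> (len(lo)=4, len(hi)=3, max(lo)=10)

Answer: (1,0,31) (1,1,31) (2,1,31) (2,2,6) (3,2,10) (3,3,8) (4,3,10)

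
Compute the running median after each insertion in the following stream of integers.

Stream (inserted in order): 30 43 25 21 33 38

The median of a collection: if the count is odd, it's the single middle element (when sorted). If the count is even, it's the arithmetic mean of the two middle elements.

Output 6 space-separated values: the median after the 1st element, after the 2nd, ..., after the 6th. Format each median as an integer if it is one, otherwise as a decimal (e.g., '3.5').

Step 1: insert 30 -> lo=[30] (size 1, max 30) hi=[] (size 0) -> median=30
Step 2: insert 43 -> lo=[30] (size 1, max 30) hi=[43] (size 1, min 43) -> median=36.5
Step 3: insert 25 -> lo=[25, 30] (size 2, max 30) hi=[43] (size 1, min 43) -> median=30
Step 4: insert 21 -> lo=[21, 25] (size 2, max 25) hi=[30, 43] (size 2, min 30) -> median=27.5
Step 5: insert 33 -> lo=[21, 25, 30] (size 3, max 30) hi=[33, 43] (size 2, min 33) -> median=30
Step 6: insert 38 -> lo=[21, 25, 30] (size 3, max 30) hi=[33, 38, 43] (size 3, min 33) -> median=31.5

Answer: 30 36.5 30 27.5 30 31.5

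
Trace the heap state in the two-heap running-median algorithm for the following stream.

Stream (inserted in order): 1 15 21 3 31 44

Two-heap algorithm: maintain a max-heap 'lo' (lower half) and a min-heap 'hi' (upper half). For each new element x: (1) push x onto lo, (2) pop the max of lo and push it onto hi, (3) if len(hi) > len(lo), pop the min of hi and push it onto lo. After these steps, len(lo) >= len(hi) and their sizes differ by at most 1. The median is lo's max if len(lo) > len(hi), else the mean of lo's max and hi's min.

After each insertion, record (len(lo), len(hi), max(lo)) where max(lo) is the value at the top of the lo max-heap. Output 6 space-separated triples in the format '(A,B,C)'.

Answer: (1,0,1) (1,1,1) (2,1,15) (2,2,3) (3,2,15) (3,3,15)

Derivation:
Step 1: insert 1 -> lo=[1] hi=[] -> (len(lo)=1, len(hi)=0, max(lo)=1)
Step 2: insert 15 -> lo=[1] hi=[15] -> (len(lo)=1, len(hi)=1, max(lo)=1)
Step 3: insert 21 -> lo=[1, 15] hi=[21] -> (len(lo)=2, len(hi)=1, max(lo)=15)
Step 4: insert 3 -> lo=[1, 3] hi=[15, 21] -> (len(lo)=2, len(hi)=2, max(lo)=3)
Step 5: insert 31 -> lo=[1, 3, 15] hi=[21, 31] -> (len(lo)=3, len(hi)=2, max(lo)=15)
Step 6: insert 44 -> lo=[1, 3, 15] hi=[21, 31, 44] -> (len(lo)=3, len(hi)=3, max(lo)=15)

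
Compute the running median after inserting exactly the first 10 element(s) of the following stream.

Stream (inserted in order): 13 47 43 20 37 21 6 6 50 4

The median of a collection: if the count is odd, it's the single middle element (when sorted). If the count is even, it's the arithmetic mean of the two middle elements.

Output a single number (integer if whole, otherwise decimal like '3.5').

Answer: 20.5

Derivation:
Step 1: insert 13 -> lo=[13] (size 1, max 13) hi=[] (size 0) -> median=13
Step 2: insert 47 -> lo=[13] (size 1, max 13) hi=[47] (size 1, min 47) -> median=30
Step 3: insert 43 -> lo=[13, 43] (size 2, max 43) hi=[47] (size 1, min 47) -> median=43
Step 4: insert 20 -> lo=[13, 20] (size 2, max 20) hi=[43, 47] (size 2, min 43) -> median=31.5
Step 5: insert 37 -> lo=[13, 20, 37] (size 3, max 37) hi=[43, 47] (size 2, min 43) -> median=37
Step 6: insert 21 -> lo=[13, 20, 21] (size 3, max 21) hi=[37, 43, 47] (size 3, min 37) -> median=29
Step 7: insert 6 -> lo=[6, 13, 20, 21] (size 4, max 21) hi=[37, 43, 47] (size 3, min 37) -> median=21
Step 8: insert 6 -> lo=[6, 6, 13, 20] (size 4, max 20) hi=[21, 37, 43, 47] (size 4, min 21) -> median=20.5
Step 9: insert 50 -> lo=[6, 6, 13, 20, 21] (size 5, max 21) hi=[37, 43, 47, 50] (size 4, min 37) -> median=21
Step 10: insert 4 -> lo=[4, 6, 6, 13, 20] (size 5, max 20) hi=[21, 37, 43, 47, 50] (size 5, min 21) -> median=20.5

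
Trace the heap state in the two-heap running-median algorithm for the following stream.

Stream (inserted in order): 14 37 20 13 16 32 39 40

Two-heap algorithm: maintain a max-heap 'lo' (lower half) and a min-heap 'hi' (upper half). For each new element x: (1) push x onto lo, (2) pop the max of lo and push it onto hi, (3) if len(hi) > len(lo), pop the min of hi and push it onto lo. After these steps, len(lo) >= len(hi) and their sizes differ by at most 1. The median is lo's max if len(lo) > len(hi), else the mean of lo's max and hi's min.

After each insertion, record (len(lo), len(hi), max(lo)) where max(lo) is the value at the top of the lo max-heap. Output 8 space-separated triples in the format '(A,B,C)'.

Step 1: insert 14 -> lo=[14] hi=[] -> (len(lo)=1, len(hi)=0, max(lo)=14)
Step 2: insert 37 -> lo=[14] hi=[37] -> (len(lo)=1, len(hi)=1, max(lo)=14)
Step 3: insert 20 -> lo=[14, 20] hi=[37] -> (len(lo)=2, len(hi)=1, max(lo)=20)
Step 4: insert 13 -> lo=[13, 14] hi=[20, 37] -> (len(lo)=2, len(hi)=2, max(lo)=14)
Step 5: insert 16 -> lo=[13, 14, 16] hi=[20, 37] -> (len(lo)=3, len(hi)=2, max(lo)=16)
Step 6: insert 32 -> lo=[13, 14, 16] hi=[20, 32, 37] -> (len(lo)=3, len(hi)=3, max(lo)=16)
Step 7: insert 39 -> lo=[13, 14, 16, 20] hi=[32, 37, 39] -> (len(lo)=4, len(hi)=3, max(lo)=20)
Step 8: insert 40 -> lo=[13, 14, 16, 20] hi=[32, 37, 39, 40] -> (len(lo)=4, len(hi)=4, max(lo)=20)

Answer: (1,0,14) (1,1,14) (2,1,20) (2,2,14) (3,2,16) (3,3,16) (4,3,20) (4,4,20)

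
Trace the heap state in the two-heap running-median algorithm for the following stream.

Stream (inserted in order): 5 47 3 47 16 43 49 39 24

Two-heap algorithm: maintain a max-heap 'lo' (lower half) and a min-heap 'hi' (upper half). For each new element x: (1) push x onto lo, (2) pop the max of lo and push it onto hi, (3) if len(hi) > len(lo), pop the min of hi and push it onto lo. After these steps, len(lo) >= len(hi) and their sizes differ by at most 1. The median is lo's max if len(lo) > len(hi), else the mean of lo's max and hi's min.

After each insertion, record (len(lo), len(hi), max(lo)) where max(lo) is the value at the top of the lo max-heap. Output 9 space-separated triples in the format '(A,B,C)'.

Answer: (1,0,5) (1,1,5) (2,1,5) (2,2,5) (3,2,16) (3,3,16) (4,3,43) (4,4,39) (5,4,39)

Derivation:
Step 1: insert 5 -> lo=[5] hi=[] -> (len(lo)=1, len(hi)=0, max(lo)=5)
Step 2: insert 47 -> lo=[5] hi=[47] -> (len(lo)=1, len(hi)=1, max(lo)=5)
Step 3: insert 3 -> lo=[3, 5] hi=[47] -> (len(lo)=2, len(hi)=1, max(lo)=5)
Step 4: insert 47 -> lo=[3, 5] hi=[47, 47] -> (len(lo)=2, len(hi)=2, max(lo)=5)
Step 5: insert 16 -> lo=[3, 5, 16] hi=[47, 47] -> (len(lo)=3, len(hi)=2, max(lo)=16)
Step 6: insert 43 -> lo=[3, 5, 16] hi=[43, 47, 47] -> (len(lo)=3, len(hi)=3, max(lo)=16)
Step 7: insert 49 -> lo=[3, 5, 16, 43] hi=[47, 47, 49] -> (len(lo)=4, len(hi)=3, max(lo)=43)
Step 8: insert 39 -> lo=[3, 5, 16, 39] hi=[43, 47, 47, 49] -> (len(lo)=4, len(hi)=4, max(lo)=39)
Step 9: insert 24 -> lo=[3, 5, 16, 24, 39] hi=[43, 47, 47, 49] -> (len(lo)=5, len(hi)=4, max(lo)=39)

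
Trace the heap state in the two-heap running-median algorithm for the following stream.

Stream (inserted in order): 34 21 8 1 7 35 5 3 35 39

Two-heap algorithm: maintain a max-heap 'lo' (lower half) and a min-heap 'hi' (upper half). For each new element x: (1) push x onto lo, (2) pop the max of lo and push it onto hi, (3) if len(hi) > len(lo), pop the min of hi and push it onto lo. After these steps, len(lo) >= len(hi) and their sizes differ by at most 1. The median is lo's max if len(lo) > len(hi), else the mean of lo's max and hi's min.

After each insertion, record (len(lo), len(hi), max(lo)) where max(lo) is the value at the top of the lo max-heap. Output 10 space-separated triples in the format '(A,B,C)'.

Step 1: insert 34 -> lo=[34] hi=[] -> (len(lo)=1, len(hi)=0, max(lo)=34)
Step 2: insert 21 -> lo=[21] hi=[34] -> (len(lo)=1, len(hi)=1, max(lo)=21)
Step 3: insert 8 -> lo=[8, 21] hi=[34] -> (len(lo)=2, len(hi)=1, max(lo)=21)
Step 4: insert 1 -> lo=[1, 8] hi=[21, 34] -> (len(lo)=2, len(hi)=2, max(lo)=8)
Step 5: insert 7 -> lo=[1, 7, 8] hi=[21, 34] -> (len(lo)=3, len(hi)=2, max(lo)=8)
Step 6: insert 35 -> lo=[1, 7, 8] hi=[21, 34, 35] -> (len(lo)=3, len(hi)=3, max(lo)=8)
Step 7: insert 5 -> lo=[1, 5, 7, 8] hi=[21, 34, 35] -> (len(lo)=4, len(hi)=3, max(lo)=8)
Step 8: insert 3 -> lo=[1, 3, 5, 7] hi=[8, 21, 34, 35] -> (len(lo)=4, len(hi)=4, max(lo)=7)
Step 9: insert 35 -> lo=[1, 3, 5, 7, 8] hi=[21, 34, 35, 35] -> (len(lo)=5, len(hi)=4, max(lo)=8)
Step 10: insert 39 -> lo=[1, 3, 5, 7, 8] hi=[21, 34, 35, 35, 39] -> (len(lo)=5, len(hi)=5, max(lo)=8)

Answer: (1,0,34) (1,1,21) (2,1,21) (2,2,8) (3,2,8) (3,3,8) (4,3,8) (4,4,7) (5,4,8) (5,5,8)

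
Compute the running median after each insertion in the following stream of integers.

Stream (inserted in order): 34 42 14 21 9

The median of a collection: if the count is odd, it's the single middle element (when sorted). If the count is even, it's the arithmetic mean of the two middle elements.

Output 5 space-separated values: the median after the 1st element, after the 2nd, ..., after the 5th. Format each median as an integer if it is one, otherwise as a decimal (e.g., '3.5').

Step 1: insert 34 -> lo=[34] (size 1, max 34) hi=[] (size 0) -> median=34
Step 2: insert 42 -> lo=[34] (size 1, max 34) hi=[42] (size 1, min 42) -> median=38
Step 3: insert 14 -> lo=[14, 34] (size 2, max 34) hi=[42] (size 1, min 42) -> median=34
Step 4: insert 21 -> lo=[14, 21] (size 2, max 21) hi=[34, 42] (size 2, min 34) -> median=27.5
Step 5: insert 9 -> lo=[9, 14, 21] (size 3, max 21) hi=[34, 42] (size 2, min 34) -> median=21

Answer: 34 38 34 27.5 21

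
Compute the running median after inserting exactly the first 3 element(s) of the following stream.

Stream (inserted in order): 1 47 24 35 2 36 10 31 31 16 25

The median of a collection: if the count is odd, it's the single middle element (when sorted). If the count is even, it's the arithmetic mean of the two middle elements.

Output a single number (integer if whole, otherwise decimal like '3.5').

Step 1: insert 1 -> lo=[1] (size 1, max 1) hi=[] (size 0) -> median=1
Step 2: insert 47 -> lo=[1] (size 1, max 1) hi=[47] (size 1, min 47) -> median=24
Step 3: insert 24 -> lo=[1, 24] (size 2, max 24) hi=[47] (size 1, min 47) -> median=24

Answer: 24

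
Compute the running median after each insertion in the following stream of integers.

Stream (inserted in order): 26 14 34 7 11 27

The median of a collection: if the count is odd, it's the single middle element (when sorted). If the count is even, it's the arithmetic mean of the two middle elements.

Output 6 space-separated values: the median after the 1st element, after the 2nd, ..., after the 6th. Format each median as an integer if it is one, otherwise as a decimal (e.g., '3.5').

Step 1: insert 26 -> lo=[26] (size 1, max 26) hi=[] (size 0) -> median=26
Step 2: insert 14 -> lo=[14] (size 1, max 14) hi=[26] (size 1, min 26) -> median=20
Step 3: insert 34 -> lo=[14, 26] (size 2, max 26) hi=[34] (size 1, min 34) -> median=26
Step 4: insert 7 -> lo=[7, 14] (size 2, max 14) hi=[26, 34] (size 2, min 26) -> median=20
Step 5: insert 11 -> lo=[7, 11, 14] (size 3, max 14) hi=[26, 34] (size 2, min 26) -> median=14
Step 6: insert 27 -> lo=[7, 11, 14] (size 3, max 14) hi=[26, 27, 34] (size 3, min 26) -> median=20

Answer: 26 20 26 20 14 20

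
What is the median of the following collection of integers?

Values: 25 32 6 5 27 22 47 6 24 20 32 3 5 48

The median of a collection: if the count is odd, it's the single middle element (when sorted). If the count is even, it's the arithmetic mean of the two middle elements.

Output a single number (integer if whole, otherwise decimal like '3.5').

Step 1: insert 25 -> lo=[25] (size 1, max 25) hi=[] (size 0) -> median=25
Step 2: insert 32 -> lo=[25] (size 1, max 25) hi=[32] (size 1, min 32) -> median=28.5
Step 3: insert 6 -> lo=[6, 25] (size 2, max 25) hi=[32] (size 1, min 32) -> median=25
Step 4: insert 5 -> lo=[5, 6] (size 2, max 6) hi=[25, 32] (size 2, min 25) -> median=15.5
Step 5: insert 27 -> lo=[5, 6, 25] (size 3, max 25) hi=[27, 32] (size 2, min 27) -> median=25
Step 6: insert 22 -> lo=[5, 6, 22] (size 3, max 22) hi=[25, 27, 32] (size 3, min 25) -> median=23.5
Step 7: insert 47 -> lo=[5, 6, 22, 25] (size 4, max 25) hi=[27, 32, 47] (size 3, min 27) -> median=25
Step 8: insert 6 -> lo=[5, 6, 6, 22] (size 4, max 22) hi=[25, 27, 32, 47] (size 4, min 25) -> median=23.5
Step 9: insert 24 -> lo=[5, 6, 6, 22, 24] (size 5, max 24) hi=[25, 27, 32, 47] (size 4, min 25) -> median=24
Step 10: insert 20 -> lo=[5, 6, 6, 20, 22] (size 5, max 22) hi=[24, 25, 27, 32, 47] (size 5, min 24) -> median=23
Step 11: insert 32 -> lo=[5, 6, 6, 20, 22, 24] (size 6, max 24) hi=[25, 27, 32, 32, 47] (size 5, min 25) -> median=24
Step 12: insert 3 -> lo=[3, 5, 6, 6, 20, 22] (size 6, max 22) hi=[24, 25, 27, 32, 32, 47] (size 6, min 24) -> median=23
Step 13: insert 5 -> lo=[3, 5, 5, 6, 6, 20, 22] (size 7, max 22) hi=[24, 25, 27, 32, 32, 47] (size 6, min 24) -> median=22
Step 14: insert 48 -> lo=[3, 5, 5, 6, 6, 20, 22] (size 7, max 22) hi=[24, 25, 27, 32, 32, 47, 48] (size 7, min 24) -> median=23

Answer: 23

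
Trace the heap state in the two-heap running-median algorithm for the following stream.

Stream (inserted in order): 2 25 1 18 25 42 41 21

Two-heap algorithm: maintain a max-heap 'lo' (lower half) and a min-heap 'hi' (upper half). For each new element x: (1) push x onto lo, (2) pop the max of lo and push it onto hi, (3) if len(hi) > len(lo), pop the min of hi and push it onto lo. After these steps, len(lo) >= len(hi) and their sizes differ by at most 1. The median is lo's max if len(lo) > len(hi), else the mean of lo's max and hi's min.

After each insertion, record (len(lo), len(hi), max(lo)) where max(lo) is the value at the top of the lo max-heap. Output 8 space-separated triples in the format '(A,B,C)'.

Answer: (1,0,2) (1,1,2) (2,1,2) (2,2,2) (3,2,18) (3,3,18) (4,3,25) (4,4,21)

Derivation:
Step 1: insert 2 -> lo=[2] hi=[] -> (len(lo)=1, len(hi)=0, max(lo)=2)
Step 2: insert 25 -> lo=[2] hi=[25] -> (len(lo)=1, len(hi)=1, max(lo)=2)
Step 3: insert 1 -> lo=[1, 2] hi=[25] -> (len(lo)=2, len(hi)=1, max(lo)=2)
Step 4: insert 18 -> lo=[1, 2] hi=[18, 25] -> (len(lo)=2, len(hi)=2, max(lo)=2)
Step 5: insert 25 -> lo=[1, 2, 18] hi=[25, 25] -> (len(lo)=3, len(hi)=2, max(lo)=18)
Step 6: insert 42 -> lo=[1, 2, 18] hi=[25, 25, 42] -> (len(lo)=3, len(hi)=3, max(lo)=18)
Step 7: insert 41 -> lo=[1, 2, 18, 25] hi=[25, 41, 42] -> (len(lo)=4, len(hi)=3, max(lo)=25)
Step 8: insert 21 -> lo=[1, 2, 18, 21] hi=[25, 25, 41, 42] -> (len(lo)=4, len(hi)=4, max(lo)=21)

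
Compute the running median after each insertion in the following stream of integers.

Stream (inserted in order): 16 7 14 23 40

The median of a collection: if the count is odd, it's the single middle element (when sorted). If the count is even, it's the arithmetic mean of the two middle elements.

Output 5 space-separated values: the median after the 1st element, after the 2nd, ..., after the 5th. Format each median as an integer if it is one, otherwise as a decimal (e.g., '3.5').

Step 1: insert 16 -> lo=[16] (size 1, max 16) hi=[] (size 0) -> median=16
Step 2: insert 7 -> lo=[7] (size 1, max 7) hi=[16] (size 1, min 16) -> median=11.5
Step 3: insert 14 -> lo=[7, 14] (size 2, max 14) hi=[16] (size 1, min 16) -> median=14
Step 4: insert 23 -> lo=[7, 14] (size 2, max 14) hi=[16, 23] (size 2, min 16) -> median=15
Step 5: insert 40 -> lo=[7, 14, 16] (size 3, max 16) hi=[23, 40] (size 2, min 23) -> median=16

Answer: 16 11.5 14 15 16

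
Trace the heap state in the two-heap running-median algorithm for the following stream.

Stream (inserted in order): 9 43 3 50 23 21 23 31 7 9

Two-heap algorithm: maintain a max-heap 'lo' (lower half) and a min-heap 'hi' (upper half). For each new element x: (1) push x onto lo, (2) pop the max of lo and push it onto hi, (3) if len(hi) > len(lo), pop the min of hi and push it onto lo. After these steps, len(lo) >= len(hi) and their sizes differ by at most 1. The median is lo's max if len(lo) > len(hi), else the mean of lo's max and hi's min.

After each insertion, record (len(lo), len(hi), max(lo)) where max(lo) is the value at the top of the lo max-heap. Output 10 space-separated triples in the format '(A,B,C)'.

Answer: (1,0,9) (1,1,9) (2,1,9) (2,2,9) (3,2,23) (3,3,21) (4,3,23) (4,4,23) (5,4,23) (5,5,21)

Derivation:
Step 1: insert 9 -> lo=[9] hi=[] -> (len(lo)=1, len(hi)=0, max(lo)=9)
Step 2: insert 43 -> lo=[9] hi=[43] -> (len(lo)=1, len(hi)=1, max(lo)=9)
Step 3: insert 3 -> lo=[3, 9] hi=[43] -> (len(lo)=2, len(hi)=1, max(lo)=9)
Step 4: insert 50 -> lo=[3, 9] hi=[43, 50] -> (len(lo)=2, len(hi)=2, max(lo)=9)
Step 5: insert 23 -> lo=[3, 9, 23] hi=[43, 50] -> (len(lo)=3, len(hi)=2, max(lo)=23)
Step 6: insert 21 -> lo=[3, 9, 21] hi=[23, 43, 50] -> (len(lo)=3, len(hi)=3, max(lo)=21)
Step 7: insert 23 -> lo=[3, 9, 21, 23] hi=[23, 43, 50] -> (len(lo)=4, len(hi)=3, max(lo)=23)
Step 8: insert 31 -> lo=[3, 9, 21, 23] hi=[23, 31, 43, 50] -> (len(lo)=4, len(hi)=4, max(lo)=23)
Step 9: insert 7 -> lo=[3, 7, 9, 21, 23] hi=[23, 31, 43, 50] -> (len(lo)=5, len(hi)=4, max(lo)=23)
Step 10: insert 9 -> lo=[3, 7, 9, 9, 21] hi=[23, 23, 31, 43, 50] -> (len(lo)=5, len(hi)=5, max(lo)=21)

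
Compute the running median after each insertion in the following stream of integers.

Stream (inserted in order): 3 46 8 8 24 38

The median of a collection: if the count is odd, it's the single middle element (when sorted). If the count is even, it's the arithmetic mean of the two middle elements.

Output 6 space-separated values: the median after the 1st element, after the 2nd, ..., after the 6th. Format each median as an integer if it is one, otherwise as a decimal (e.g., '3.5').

Answer: 3 24.5 8 8 8 16

Derivation:
Step 1: insert 3 -> lo=[3] (size 1, max 3) hi=[] (size 0) -> median=3
Step 2: insert 46 -> lo=[3] (size 1, max 3) hi=[46] (size 1, min 46) -> median=24.5
Step 3: insert 8 -> lo=[3, 8] (size 2, max 8) hi=[46] (size 1, min 46) -> median=8
Step 4: insert 8 -> lo=[3, 8] (size 2, max 8) hi=[8, 46] (size 2, min 8) -> median=8
Step 5: insert 24 -> lo=[3, 8, 8] (size 3, max 8) hi=[24, 46] (size 2, min 24) -> median=8
Step 6: insert 38 -> lo=[3, 8, 8] (size 3, max 8) hi=[24, 38, 46] (size 3, min 24) -> median=16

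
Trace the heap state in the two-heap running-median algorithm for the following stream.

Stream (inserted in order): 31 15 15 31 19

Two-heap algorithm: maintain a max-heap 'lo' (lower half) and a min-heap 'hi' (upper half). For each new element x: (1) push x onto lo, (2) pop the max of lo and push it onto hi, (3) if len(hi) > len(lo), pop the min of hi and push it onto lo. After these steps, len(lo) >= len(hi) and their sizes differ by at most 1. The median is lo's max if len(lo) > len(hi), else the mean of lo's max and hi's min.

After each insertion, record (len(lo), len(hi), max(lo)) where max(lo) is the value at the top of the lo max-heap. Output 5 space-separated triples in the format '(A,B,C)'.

Step 1: insert 31 -> lo=[31] hi=[] -> (len(lo)=1, len(hi)=0, max(lo)=31)
Step 2: insert 15 -> lo=[15] hi=[31] -> (len(lo)=1, len(hi)=1, max(lo)=15)
Step 3: insert 15 -> lo=[15, 15] hi=[31] -> (len(lo)=2, len(hi)=1, max(lo)=15)
Step 4: insert 31 -> lo=[15, 15] hi=[31, 31] -> (len(lo)=2, len(hi)=2, max(lo)=15)
Step 5: insert 19 -> lo=[15, 15, 19] hi=[31, 31] -> (len(lo)=3, len(hi)=2, max(lo)=19)

Answer: (1,0,31) (1,1,15) (2,1,15) (2,2,15) (3,2,19)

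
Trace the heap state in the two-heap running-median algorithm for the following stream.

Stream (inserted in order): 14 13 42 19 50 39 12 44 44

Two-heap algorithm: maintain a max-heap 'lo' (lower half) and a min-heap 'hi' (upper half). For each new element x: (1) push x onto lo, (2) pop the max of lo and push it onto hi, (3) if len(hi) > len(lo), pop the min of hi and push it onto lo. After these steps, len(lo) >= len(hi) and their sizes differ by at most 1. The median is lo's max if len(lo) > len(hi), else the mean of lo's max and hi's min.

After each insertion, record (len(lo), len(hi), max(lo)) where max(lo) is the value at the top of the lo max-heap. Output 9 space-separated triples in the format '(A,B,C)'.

Step 1: insert 14 -> lo=[14] hi=[] -> (len(lo)=1, len(hi)=0, max(lo)=14)
Step 2: insert 13 -> lo=[13] hi=[14] -> (len(lo)=1, len(hi)=1, max(lo)=13)
Step 3: insert 42 -> lo=[13, 14] hi=[42] -> (len(lo)=2, len(hi)=1, max(lo)=14)
Step 4: insert 19 -> lo=[13, 14] hi=[19, 42] -> (len(lo)=2, len(hi)=2, max(lo)=14)
Step 5: insert 50 -> lo=[13, 14, 19] hi=[42, 50] -> (len(lo)=3, len(hi)=2, max(lo)=19)
Step 6: insert 39 -> lo=[13, 14, 19] hi=[39, 42, 50] -> (len(lo)=3, len(hi)=3, max(lo)=19)
Step 7: insert 12 -> lo=[12, 13, 14, 19] hi=[39, 42, 50] -> (len(lo)=4, len(hi)=3, max(lo)=19)
Step 8: insert 44 -> lo=[12, 13, 14, 19] hi=[39, 42, 44, 50] -> (len(lo)=4, len(hi)=4, max(lo)=19)
Step 9: insert 44 -> lo=[12, 13, 14, 19, 39] hi=[42, 44, 44, 50] -> (len(lo)=5, len(hi)=4, max(lo)=39)

Answer: (1,0,14) (1,1,13) (2,1,14) (2,2,14) (3,2,19) (3,3,19) (4,3,19) (4,4,19) (5,4,39)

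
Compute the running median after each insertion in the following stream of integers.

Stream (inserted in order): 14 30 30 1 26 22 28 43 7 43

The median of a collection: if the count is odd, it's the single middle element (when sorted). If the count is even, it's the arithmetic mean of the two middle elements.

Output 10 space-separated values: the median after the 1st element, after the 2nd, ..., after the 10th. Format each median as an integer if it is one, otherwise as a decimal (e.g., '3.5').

Answer: 14 22 30 22 26 24 26 27 26 27

Derivation:
Step 1: insert 14 -> lo=[14] (size 1, max 14) hi=[] (size 0) -> median=14
Step 2: insert 30 -> lo=[14] (size 1, max 14) hi=[30] (size 1, min 30) -> median=22
Step 3: insert 30 -> lo=[14, 30] (size 2, max 30) hi=[30] (size 1, min 30) -> median=30
Step 4: insert 1 -> lo=[1, 14] (size 2, max 14) hi=[30, 30] (size 2, min 30) -> median=22
Step 5: insert 26 -> lo=[1, 14, 26] (size 3, max 26) hi=[30, 30] (size 2, min 30) -> median=26
Step 6: insert 22 -> lo=[1, 14, 22] (size 3, max 22) hi=[26, 30, 30] (size 3, min 26) -> median=24
Step 7: insert 28 -> lo=[1, 14, 22, 26] (size 4, max 26) hi=[28, 30, 30] (size 3, min 28) -> median=26
Step 8: insert 43 -> lo=[1, 14, 22, 26] (size 4, max 26) hi=[28, 30, 30, 43] (size 4, min 28) -> median=27
Step 9: insert 7 -> lo=[1, 7, 14, 22, 26] (size 5, max 26) hi=[28, 30, 30, 43] (size 4, min 28) -> median=26
Step 10: insert 43 -> lo=[1, 7, 14, 22, 26] (size 5, max 26) hi=[28, 30, 30, 43, 43] (size 5, min 28) -> median=27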